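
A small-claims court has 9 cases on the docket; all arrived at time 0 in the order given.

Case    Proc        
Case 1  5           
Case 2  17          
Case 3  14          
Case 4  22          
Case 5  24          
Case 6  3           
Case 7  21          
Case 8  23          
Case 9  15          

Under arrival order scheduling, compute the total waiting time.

523

FIFO (arrival order): Case 1 Case 2 Case 3 Case 4 Case 5 Case 6 Case 7 Case 8 Case 9.
Case 1: waits 0, runs 0→5
Case 2: waits 5, runs 5→22
Case 3: waits 22, runs 22→36
Case 4: waits 36, runs 36→58
Case 5: waits 58, runs 58→82
Case 6: waits 82, runs 82→85
Case 7: waits 85, runs 85→106
Case 8: waits 106, runs 106→129
Case 9: waits 129, runs 129→144
Sum = 0+5+22+36+58+82+85+106+129 = 523.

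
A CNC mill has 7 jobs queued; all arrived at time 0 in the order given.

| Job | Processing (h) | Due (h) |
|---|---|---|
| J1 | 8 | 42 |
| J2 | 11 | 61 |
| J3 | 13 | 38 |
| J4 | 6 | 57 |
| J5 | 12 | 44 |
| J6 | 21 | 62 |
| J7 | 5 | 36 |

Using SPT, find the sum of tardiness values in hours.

SPT (increasing processing time): J7 J4 J1 J2 J5 J3 J6.
J7: 0→5, due 36, tardiness 0
J4: 5→11, due 57, tardiness 0
J1: 11→19, due 42, tardiness 0
J2: 19→30, due 61, tardiness 0
J5: 30→42, due 44, tardiness 0
J3: 42→55, due 38, tardiness 17
J6: 55→76, due 62, tardiness 14
Sum = 0+0+0+0+0+17+14 = 31.

31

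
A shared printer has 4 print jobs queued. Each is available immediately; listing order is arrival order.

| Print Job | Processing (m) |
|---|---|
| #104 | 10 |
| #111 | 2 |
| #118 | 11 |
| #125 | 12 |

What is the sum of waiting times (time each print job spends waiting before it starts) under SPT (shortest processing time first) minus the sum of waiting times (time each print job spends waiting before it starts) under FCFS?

SPT (increasing processing time): #111 #104 #118 #125.
#111: waits 0, runs 0→2
#104: waits 2, runs 2→12
#118: waits 12, runs 12→23
#125: waits 23, runs 23→35
Sum = 0+2+12+23 = 37.
FIFO (arrival order): #104 #111 #118 #125.
#104: waits 0, runs 0→10
#111: waits 10, runs 10→12
#118: waits 12, runs 12→23
#125: waits 23, runs 23→35
Sum = 0+10+12+23 = 45.
Difference = 37 − 45 = -8.

-8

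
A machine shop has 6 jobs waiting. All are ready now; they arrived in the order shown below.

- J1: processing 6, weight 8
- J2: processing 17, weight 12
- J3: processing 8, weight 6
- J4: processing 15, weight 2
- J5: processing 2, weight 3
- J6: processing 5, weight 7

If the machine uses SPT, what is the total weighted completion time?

SPT (increasing processing time): J5 J6 J1 J3 J4 J2.
J5: finishes 2, weight 3, w·C = 6
J6: finishes 7, weight 7, w·C = 49
J1: finishes 13, weight 8, w·C = 104
J3: finishes 21, weight 6, w·C = 126
J4: finishes 36, weight 2, w·C = 72
J2: finishes 53, weight 12, w·C = 636
Sum = 6+49+104+126+72+636 = 993.

993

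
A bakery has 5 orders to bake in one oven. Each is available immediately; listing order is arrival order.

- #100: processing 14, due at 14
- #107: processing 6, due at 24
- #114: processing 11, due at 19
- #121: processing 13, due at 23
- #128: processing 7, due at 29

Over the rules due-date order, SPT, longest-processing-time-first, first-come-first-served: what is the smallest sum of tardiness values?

55

EDD (increasing due date): #100 #114 #121 #107 #128.
#100: 0→14, due 14, tardiness 0
#114: 14→25, due 19, tardiness 6
#121: 25→38, due 23, tardiness 15
#107: 38→44, due 24, tardiness 20
#128: 44→51, due 29, tardiness 22
Sum = 0+6+15+20+22 = 63.
SPT (increasing processing time): #107 #128 #114 #121 #100.
#107: 0→6, due 24, tardiness 0
#128: 6→13, due 29, tardiness 0
#114: 13→24, due 19, tardiness 5
#121: 24→37, due 23, tardiness 14
#100: 37→51, due 14, tardiness 37
Sum = 0+0+5+14+37 = 56.
LPT (decreasing processing time): #100 #121 #114 #128 #107.
#100: 0→14, due 14, tardiness 0
#121: 14→27, due 23, tardiness 4
#114: 27→38, due 19, tardiness 19
#128: 38→45, due 29, tardiness 16
#107: 45→51, due 24, tardiness 27
Sum = 0+4+19+16+27 = 66.
FIFO (arrival order): #100 #107 #114 #121 #128.
#100: 0→14, due 14, tardiness 0
#107: 14→20, due 24, tardiness 0
#114: 20→31, due 19, tardiness 12
#121: 31→44, due 23, tardiness 21
#128: 44→51, due 29, tardiness 22
Sum = 0+0+12+21+22 = 55.
EDD 63, SPT 56, LPT 66, FIFO 55 → minimum 55.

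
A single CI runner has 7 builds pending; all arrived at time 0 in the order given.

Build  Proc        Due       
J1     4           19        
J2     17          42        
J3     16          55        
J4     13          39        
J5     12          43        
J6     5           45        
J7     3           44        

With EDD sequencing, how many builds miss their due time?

4

EDD (increasing due date): J1 J4 J2 J5 J7 J6 J3.
J1: 0→4, due 19, tardiness 0
J4: 4→17, due 39, tardiness 0
J2: 17→34, due 42, tardiness 0
J5: 34→46, due 43, tardiness 3
J7: 46→49, due 44, tardiness 5
J6: 49→54, due 45, tardiness 9
J3: 54→70, due 55, tardiness 15
Late builds: 4.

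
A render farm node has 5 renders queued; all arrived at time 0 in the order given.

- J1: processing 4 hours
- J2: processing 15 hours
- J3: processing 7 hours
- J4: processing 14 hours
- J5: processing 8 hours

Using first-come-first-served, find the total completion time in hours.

FIFO (arrival order): J1 J2 J3 J4 J5.
J1: 0→4
J2: 4→19
J3: 19→26
J4: 26→40
J5: 40→48
Sum = 4+19+26+40+48 = 137.

137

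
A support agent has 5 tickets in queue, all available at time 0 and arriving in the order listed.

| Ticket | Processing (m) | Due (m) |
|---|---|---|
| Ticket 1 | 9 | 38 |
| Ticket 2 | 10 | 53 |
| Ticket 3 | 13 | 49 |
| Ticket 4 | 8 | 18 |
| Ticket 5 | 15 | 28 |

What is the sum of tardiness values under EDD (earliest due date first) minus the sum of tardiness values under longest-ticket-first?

EDD (increasing due date): Ticket 4 Ticket 5 Ticket 1 Ticket 3 Ticket 2.
Ticket 4: 0→8, due 18, tardiness 0
Ticket 5: 8→23, due 28, tardiness 0
Ticket 1: 23→32, due 38, tardiness 0
Ticket 3: 32→45, due 49, tardiness 0
Ticket 2: 45→55, due 53, tardiness 2
Sum = 0+0+0+0+2 = 2.
LPT (decreasing processing time): Ticket 5 Ticket 3 Ticket 2 Ticket 1 Ticket 4.
Ticket 5: 0→15, due 28, tardiness 0
Ticket 3: 15→28, due 49, tardiness 0
Ticket 2: 28→38, due 53, tardiness 0
Ticket 1: 38→47, due 38, tardiness 9
Ticket 4: 47→55, due 18, tardiness 37
Sum = 0+0+0+9+37 = 46.
Difference = 2 − 46 = -44.

-44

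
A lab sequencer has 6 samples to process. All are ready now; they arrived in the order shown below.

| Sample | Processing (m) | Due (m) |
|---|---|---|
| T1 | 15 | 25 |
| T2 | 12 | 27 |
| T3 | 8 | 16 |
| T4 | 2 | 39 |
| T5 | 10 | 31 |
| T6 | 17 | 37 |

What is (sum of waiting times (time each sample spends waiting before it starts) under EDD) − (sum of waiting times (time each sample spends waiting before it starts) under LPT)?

EDD (increasing due date): T3 T1 T2 T5 T6 T4.
T3: waits 0, runs 0→8
T1: waits 8, runs 8→23
T2: waits 23, runs 23→35
T5: waits 35, runs 35→45
T6: waits 45, runs 45→62
T4: waits 62, runs 62→64
Sum = 0+8+23+35+45+62 = 173.
LPT (decreasing processing time): T6 T1 T2 T5 T3 T4.
T6: waits 0, runs 0→17
T1: waits 17, runs 17→32
T2: waits 32, runs 32→44
T5: waits 44, runs 44→54
T3: waits 54, runs 54→62
T4: waits 62, runs 62→64
Sum = 0+17+32+44+54+62 = 209.
Difference = 173 − 209 = -36.

-36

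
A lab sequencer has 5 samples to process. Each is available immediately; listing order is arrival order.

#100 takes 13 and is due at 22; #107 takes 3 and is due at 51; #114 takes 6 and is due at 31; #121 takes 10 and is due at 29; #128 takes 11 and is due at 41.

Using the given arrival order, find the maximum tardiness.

3

FIFO (arrival order): #100 #107 #114 #121 #128.
#100: 0→13, due 22, tardiness 0
#107: 13→16, due 51, tardiness 0
#114: 16→22, due 31, tardiness 0
#121: 22→32, due 29, tardiness 3
#128: 32→43, due 41, tardiness 2
Maximum = 3.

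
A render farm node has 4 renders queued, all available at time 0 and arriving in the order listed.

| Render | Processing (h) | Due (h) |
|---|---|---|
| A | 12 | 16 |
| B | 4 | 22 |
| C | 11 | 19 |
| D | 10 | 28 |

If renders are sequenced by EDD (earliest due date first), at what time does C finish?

23

EDD (increasing due date): A C B D.
A: 0→12
C: 12→23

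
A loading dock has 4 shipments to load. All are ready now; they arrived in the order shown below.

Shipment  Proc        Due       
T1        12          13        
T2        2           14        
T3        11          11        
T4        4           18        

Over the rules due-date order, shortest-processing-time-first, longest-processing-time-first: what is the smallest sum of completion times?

EDD (increasing due date): T3 T1 T2 T4.
T3: 0→11
T1: 11→23
T2: 23→25
T4: 25→29
Sum = 11+23+25+29 = 88.
SPT (increasing processing time): T2 T4 T3 T1.
T2: 0→2
T4: 2→6
T3: 6→17
T1: 17→29
Sum = 2+6+17+29 = 54.
LPT (decreasing processing time): T1 T3 T4 T2.
T1: 0→12
T3: 12→23
T4: 23→27
T2: 27→29
Sum = 12+23+27+29 = 91.
EDD 88, SPT 54, LPT 91 → minimum 54.

54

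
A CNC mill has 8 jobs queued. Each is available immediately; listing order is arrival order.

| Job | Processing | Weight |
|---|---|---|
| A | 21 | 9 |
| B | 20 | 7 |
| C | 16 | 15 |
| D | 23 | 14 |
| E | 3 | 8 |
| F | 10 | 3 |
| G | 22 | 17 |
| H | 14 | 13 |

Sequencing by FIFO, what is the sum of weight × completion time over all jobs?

7026

FIFO (arrival order): A B C D E F G H.
A: finishes 21, weight 9, w·C = 189
B: finishes 41, weight 7, w·C = 287
C: finishes 57, weight 15, w·C = 855
D: finishes 80, weight 14, w·C = 1120
E: finishes 83, weight 8, w·C = 664
F: finishes 93, weight 3, w·C = 279
G: finishes 115, weight 17, w·C = 1955
H: finishes 129, weight 13, w·C = 1677
Sum = 189+287+855+1120+664+279+1955+1677 = 7026.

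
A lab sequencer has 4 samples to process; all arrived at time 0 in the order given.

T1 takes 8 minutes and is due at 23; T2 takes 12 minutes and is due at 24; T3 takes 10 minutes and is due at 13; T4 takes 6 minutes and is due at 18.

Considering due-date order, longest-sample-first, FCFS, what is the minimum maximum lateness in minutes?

12

EDD (increasing due date): T3 T4 T1 T2.
T3: 0→10, due 13, lateness -3
T4: 10→16, due 18, lateness -2
T1: 16→24, due 23, lateness 1
T2: 24→36, due 24, lateness 12
Maximum = 12.
LPT (decreasing processing time): T2 T3 T1 T4.
T2: 0→12, due 24, lateness -12
T3: 12→22, due 13, lateness 9
T1: 22→30, due 23, lateness 7
T4: 30→36, due 18, lateness 18
Maximum = 18.
FIFO (arrival order): T1 T2 T3 T4.
T1: 0→8, due 23, lateness -15
T2: 8→20, due 24, lateness -4
T3: 20→30, due 13, lateness 17
T4: 30→36, due 18, lateness 18
Maximum = 18.
EDD 12, LPT 18, FIFO 18 → minimum 12.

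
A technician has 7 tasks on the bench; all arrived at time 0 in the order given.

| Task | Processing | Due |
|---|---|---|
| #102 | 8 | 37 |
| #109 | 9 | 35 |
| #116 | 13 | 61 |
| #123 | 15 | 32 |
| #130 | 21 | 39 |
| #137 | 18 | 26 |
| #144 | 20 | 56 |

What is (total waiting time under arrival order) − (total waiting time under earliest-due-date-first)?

-55

FIFO (arrival order): #102 #109 #116 #123 #130 #137 #144.
#102: waits 0, runs 0→8
#109: waits 8, runs 8→17
#116: waits 17, runs 17→30
#123: waits 30, runs 30→45
#130: waits 45, runs 45→66
#137: waits 66, runs 66→84
#144: waits 84, runs 84→104
Sum = 0+8+17+30+45+66+84 = 250.
EDD (increasing due date): #137 #123 #109 #102 #130 #144 #116.
#137: waits 0, runs 0→18
#123: waits 18, runs 18→33
#109: waits 33, runs 33→42
#102: waits 42, runs 42→50
#130: waits 50, runs 50→71
#144: waits 71, runs 71→91
#116: waits 91, runs 91→104
Sum = 0+18+33+42+50+71+91 = 305.
Difference = 250 − 305 = -55.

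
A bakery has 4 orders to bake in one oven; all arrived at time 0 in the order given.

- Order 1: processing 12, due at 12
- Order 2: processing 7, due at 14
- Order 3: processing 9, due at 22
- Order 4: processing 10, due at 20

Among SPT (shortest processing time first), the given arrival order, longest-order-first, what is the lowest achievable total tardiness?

29

SPT (increasing processing time): Order 2 Order 3 Order 4 Order 1.
Order 2: 0→7, due 14, tardiness 0
Order 3: 7→16, due 22, tardiness 0
Order 4: 16→26, due 20, tardiness 6
Order 1: 26→38, due 12, tardiness 26
Sum = 0+0+6+26 = 32.
FIFO (arrival order): Order 1 Order 2 Order 3 Order 4.
Order 1: 0→12, due 12, tardiness 0
Order 2: 12→19, due 14, tardiness 5
Order 3: 19→28, due 22, tardiness 6
Order 4: 28→38, due 20, tardiness 18
Sum = 0+5+6+18 = 29.
LPT (decreasing processing time): Order 1 Order 4 Order 3 Order 2.
Order 1: 0→12, due 12, tardiness 0
Order 4: 12→22, due 20, tardiness 2
Order 3: 22→31, due 22, tardiness 9
Order 2: 31→38, due 14, tardiness 24
Sum = 0+2+9+24 = 35.
SPT 32, FIFO 29, LPT 35 → minimum 29.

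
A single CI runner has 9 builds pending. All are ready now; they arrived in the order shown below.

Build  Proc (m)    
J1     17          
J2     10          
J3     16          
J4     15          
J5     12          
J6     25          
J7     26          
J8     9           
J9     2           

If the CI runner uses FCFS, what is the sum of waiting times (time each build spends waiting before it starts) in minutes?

FIFO (arrival order): J1 J2 J3 J4 J5 J6 J7 J8 J9.
J1: waits 0, runs 0→17
J2: waits 17, runs 17→27
J3: waits 27, runs 27→43
J4: waits 43, runs 43→58
J5: waits 58, runs 58→70
J6: waits 70, runs 70→95
J7: waits 95, runs 95→121
J8: waits 121, runs 121→130
J9: waits 130, runs 130→132
Sum = 0+17+27+43+58+70+95+121+130 = 561.

561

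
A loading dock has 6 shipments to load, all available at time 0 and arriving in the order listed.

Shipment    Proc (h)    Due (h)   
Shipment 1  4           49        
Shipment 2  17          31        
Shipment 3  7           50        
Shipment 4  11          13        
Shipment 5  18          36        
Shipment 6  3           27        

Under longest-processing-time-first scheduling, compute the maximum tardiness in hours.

33

LPT (decreasing processing time): Shipment 5 Shipment 2 Shipment 4 Shipment 3 Shipment 1 Shipment 6.
Shipment 5: 0→18, due 36, tardiness 0
Shipment 2: 18→35, due 31, tardiness 4
Shipment 4: 35→46, due 13, tardiness 33
Shipment 3: 46→53, due 50, tardiness 3
Shipment 1: 53→57, due 49, tardiness 8
Shipment 6: 57→60, due 27, tardiness 33
Maximum = 33.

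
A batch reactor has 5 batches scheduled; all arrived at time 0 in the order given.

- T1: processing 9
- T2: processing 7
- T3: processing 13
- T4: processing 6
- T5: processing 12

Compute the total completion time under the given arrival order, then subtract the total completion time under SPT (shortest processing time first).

FIFO (arrival order): T1 T2 T3 T4 T5.
T1: 0→9
T2: 9→16
T3: 16→29
T4: 29→35
T5: 35→47
Sum = 9+16+29+35+47 = 136.
SPT (increasing processing time): T4 T2 T1 T5 T3.
T4: 0→6
T2: 6→13
T1: 13→22
T5: 22→34
T3: 34→47
Sum = 6+13+22+34+47 = 122.
Difference = 136 − 122 = 14.

14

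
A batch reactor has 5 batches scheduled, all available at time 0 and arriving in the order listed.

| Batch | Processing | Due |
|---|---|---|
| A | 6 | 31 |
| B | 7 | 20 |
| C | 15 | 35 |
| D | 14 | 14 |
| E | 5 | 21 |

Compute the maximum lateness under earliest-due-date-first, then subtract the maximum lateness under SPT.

-6

EDD (increasing due date): D B E A C.
D: 0→14, due 14, lateness 0
B: 14→21, due 20, lateness 1
E: 21→26, due 21, lateness 5
A: 26→32, due 31, lateness 1
C: 32→47, due 35, lateness 12
Maximum = 12.
SPT (increasing processing time): E A B D C.
E: 0→5, due 21, lateness -16
A: 5→11, due 31, lateness -20
B: 11→18, due 20, lateness -2
D: 18→32, due 14, lateness 18
C: 32→47, due 35, lateness 12
Maximum = 18.
Difference = 12 − 18 = -6.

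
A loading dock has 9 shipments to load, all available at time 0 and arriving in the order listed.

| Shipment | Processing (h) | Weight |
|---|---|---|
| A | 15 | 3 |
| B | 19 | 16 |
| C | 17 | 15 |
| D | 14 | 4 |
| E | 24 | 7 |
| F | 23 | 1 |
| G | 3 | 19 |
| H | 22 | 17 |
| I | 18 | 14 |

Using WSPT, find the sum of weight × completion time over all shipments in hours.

4862

WSPT (decreasing weight/processing-time ratio): G C B I H E D A F.
G: finishes 3, weight 19, w·C = 57
C: finishes 20, weight 15, w·C = 300
B: finishes 39, weight 16, w·C = 624
I: finishes 57, weight 14, w·C = 798
H: finishes 79, weight 17, w·C = 1343
E: finishes 103, weight 7, w·C = 721
D: finishes 117, weight 4, w·C = 468
A: finishes 132, weight 3, w·C = 396
F: finishes 155, weight 1, w·C = 155
Sum = 57+300+624+798+1343+721+468+396+155 = 4862.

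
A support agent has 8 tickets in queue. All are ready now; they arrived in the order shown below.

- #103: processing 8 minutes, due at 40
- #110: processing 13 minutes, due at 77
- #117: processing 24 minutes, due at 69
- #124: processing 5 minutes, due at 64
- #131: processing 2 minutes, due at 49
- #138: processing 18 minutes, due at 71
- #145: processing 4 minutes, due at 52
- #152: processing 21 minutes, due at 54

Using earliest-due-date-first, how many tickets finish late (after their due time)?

EDD (increasing due date): #103 #131 #145 #152 #124 #117 #138 #110.
#103: 0→8, due 40, tardiness 0
#131: 8→10, due 49, tardiness 0
#145: 10→14, due 52, tardiness 0
#152: 14→35, due 54, tardiness 0
#124: 35→40, due 64, tardiness 0
#117: 40→64, due 69, tardiness 0
#138: 64→82, due 71, tardiness 11
#110: 82→95, due 77, tardiness 18
Late tickets: 2.

2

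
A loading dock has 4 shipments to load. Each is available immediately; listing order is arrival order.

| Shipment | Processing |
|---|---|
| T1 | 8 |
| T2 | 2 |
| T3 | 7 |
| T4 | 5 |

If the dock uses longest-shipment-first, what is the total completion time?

LPT (decreasing processing time): T1 T3 T4 T2.
T1: 0→8
T3: 8→15
T4: 15→20
T2: 20→22
Sum = 8+15+20+22 = 65.

65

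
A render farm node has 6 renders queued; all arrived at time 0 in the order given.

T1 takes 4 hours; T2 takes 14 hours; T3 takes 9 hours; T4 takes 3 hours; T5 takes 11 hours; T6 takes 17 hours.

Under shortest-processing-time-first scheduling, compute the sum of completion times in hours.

152

SPT (increasing processing time): T4 T1 T3 T5 T2 T6.
T4: 0→3
T1: 3→7
T3: 7→16
T5: 16→27
T2: 27→41
T6: 41→58
Sum = 3+7+16+27+41+58 = 152.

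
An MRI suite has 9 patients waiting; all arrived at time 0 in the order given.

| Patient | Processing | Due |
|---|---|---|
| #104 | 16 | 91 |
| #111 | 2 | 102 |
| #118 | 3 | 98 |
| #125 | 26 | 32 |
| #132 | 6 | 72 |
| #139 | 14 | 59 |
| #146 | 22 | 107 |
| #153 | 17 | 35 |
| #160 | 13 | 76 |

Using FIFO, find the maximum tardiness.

FIFO (arrival order): #104 #111 #118 #125 #132 #139 #146 #153 #160.
#104: 0→16, due 91, tardiness 0
#111: 16→18, due 102, tardiness 0
#118: 18→21, due 98, tardiness 0
#125: 21→47, due 32, tardiness 15
#132: 47→53, due 72, tardiness 0
#139: 53→67, due 59, tardiness 8
#146: 67→89, due 107, tardiness 0
#153: 89→106, due 35, tardiness 71
#160: 106→119, due 76, tardiness 43
Maximum = 71.

71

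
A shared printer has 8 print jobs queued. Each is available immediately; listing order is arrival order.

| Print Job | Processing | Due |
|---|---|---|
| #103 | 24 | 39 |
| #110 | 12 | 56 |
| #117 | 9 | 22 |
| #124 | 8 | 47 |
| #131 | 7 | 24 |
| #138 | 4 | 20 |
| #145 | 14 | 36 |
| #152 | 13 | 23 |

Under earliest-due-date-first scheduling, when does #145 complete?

47

EDD (increasing due date): #138 #117 #152 #131 #145 #103 #124 #110.
#138: 0→4
#117: 4→13
#152: 13→26
#131: 26→33
#145: 33→47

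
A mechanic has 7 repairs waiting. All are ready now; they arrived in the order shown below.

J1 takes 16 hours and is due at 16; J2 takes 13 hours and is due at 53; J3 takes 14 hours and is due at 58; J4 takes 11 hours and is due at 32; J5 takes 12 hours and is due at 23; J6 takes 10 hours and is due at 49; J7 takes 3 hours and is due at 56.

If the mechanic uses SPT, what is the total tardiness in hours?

SPT (increasing processing time): J7 J6 J4 J5 J2 J3 J1.
J7: 0→3, due 56, tardiness 0
J6: 3→13, due 49, tardiness 0
J4: 13→24, due 32, tardiness 0
J5: 24→36, due 23, tardiness 13
J2: 36→49, due 53, tardiness 0
J3: 49→63, due 58, tardiness 5
J1: 63→79, due 16, tardiness 63
Sum = 0+0+0+13+0+5+63 = 81.

81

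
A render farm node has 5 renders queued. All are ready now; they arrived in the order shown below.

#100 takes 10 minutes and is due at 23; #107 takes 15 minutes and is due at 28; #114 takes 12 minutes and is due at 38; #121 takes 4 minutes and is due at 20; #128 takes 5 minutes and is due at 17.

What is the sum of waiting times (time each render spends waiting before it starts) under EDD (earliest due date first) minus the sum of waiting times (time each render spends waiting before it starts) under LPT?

-54

EDD (increasing due date): #128 #121 #100 #107 #114.
#128: waits 0, runs 0→5
#121: waits 5, runs 5→9
#100: waits 9, runs 9→19
#107: waits 19, runs 19→34
#114: waits 34, runs 34→46
Sum = 0+5+9+19+34 = 67.
LPT (decreasing processing time): #107 #114 #100 #128 #121.
#107: waits 0, runs 0→15
#114: waits 15, runs 15→27
#100: waits 27, runs 27→37
#128: waits 37, runs 37→42
#121: waits 42, runs 42→46
Sum = 0+15+27+37+42 = 121.
Difference = 67 − 121 = -54.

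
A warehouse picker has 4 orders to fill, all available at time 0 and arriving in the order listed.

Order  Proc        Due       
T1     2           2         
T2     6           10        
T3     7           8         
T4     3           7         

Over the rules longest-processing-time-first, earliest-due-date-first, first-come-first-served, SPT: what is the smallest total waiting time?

18

LPT (decreasing processing time): T3 T2 T4 T1.
T3: waits 0, runs 0→7
T2: waits 7, runs 7→13
T4: waits 13, runs 13→16
T1: waits 16, runs 16→18
Sum = 0+7+13+16 = 36.
EDD (increasing due date): T1 T4 T3 T2.
T1: waits 0, runs 0→2
T4: waits 2, runs 2→5
T3: waits 5, runs 5→12
T2: waits 12, runs 12→18
Sum = 0+2+5+12 = 19.
FIFO (arrival order): T1 T2 T3 T4.
T1: waits 0, runs 0→2
T2: waits 2, runs 2→8
T3: waits 8, runs 8→15
T4: waits 15, runs 15→18
Sum = 0+2+8+15 = 25.
SPT (increasing processing time): T1 T4 T2 T3.
T1: waits 0, runs 0→2
T4: waits 2, runs 2→5
T2: waits 5, runs 5→11
T3: waits 11, runs 11→18
Sum = 0+2+5+11 = 18.
LPT 36, EDD 19, FIFO 25, SPT 18 → minimum 18.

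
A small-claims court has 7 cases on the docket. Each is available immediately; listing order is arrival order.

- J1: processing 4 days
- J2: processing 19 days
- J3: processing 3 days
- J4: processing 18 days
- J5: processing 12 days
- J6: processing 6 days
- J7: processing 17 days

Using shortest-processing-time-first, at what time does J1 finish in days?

7

SPT (increasing processing time): J3 J1 J6 J5 J7 J4 J2.
J3: 0→3
J1: 3→7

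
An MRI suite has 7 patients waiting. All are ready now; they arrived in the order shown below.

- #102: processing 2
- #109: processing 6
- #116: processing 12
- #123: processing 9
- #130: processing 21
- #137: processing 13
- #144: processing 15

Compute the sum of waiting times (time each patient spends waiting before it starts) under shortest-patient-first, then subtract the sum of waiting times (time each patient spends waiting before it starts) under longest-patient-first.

SPT (increasing processing time): #102 #109 #123 #116 #137 #144 #130.
#102: waits 0, runs 0→2
#109: waits 2, runs 2→8
#123: waits 8, runs 8→17
#116: waits 17, runs 17→29
#137: waits 29, runs 29→42
#144: waits 42, runs 42→57
#130: waits 57, runs 57→78
Sum = 0+2+8+17+29+42+57 = 155.
LPT (decreasing processing time): #130 #144 #137 #116 #123 #109 #102.
#130: waits 0, runs 0→21
#144: waits 21, runs 21→36
#137: waits 36, runs 36→49
#116: waits 49, runs 49→61
#123: waits 61, runs 61→70
#109: waits 70, runs 70→76
#102: waits 76, runs 76→78
Sum = 0+21+36+49+61+70+76 = 313.
Difference = 155 − 313 = -158.

-158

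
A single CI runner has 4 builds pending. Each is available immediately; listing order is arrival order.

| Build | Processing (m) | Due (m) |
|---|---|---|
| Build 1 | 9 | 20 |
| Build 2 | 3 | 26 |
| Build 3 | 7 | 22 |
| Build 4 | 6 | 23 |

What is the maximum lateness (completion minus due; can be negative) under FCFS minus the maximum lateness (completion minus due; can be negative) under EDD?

3

FIFO (arrival order): Build 1 Build 2 Build 3 Build 4.
Build 1: 0→9, due 20, lateness -11
Build 2: 9→12, due 26, lateness -14
Build 3: 12→19, due 22, lateness -3
Build 4: 19→25, due 23, lateness 2
Maximum = 2.
EDD (increasing due date): Build 1 Build 3 Build 4 Build 2.
Build 1: 0→9, due 20, lateness -11
Build 3: 9→16, due 22, lateness -6
Build 4: 16→22, due 23, lateness -1
Build 2: 22→25, due 26, lateness -1
Maximum = -1.
Difference = 2 − -1 = 3.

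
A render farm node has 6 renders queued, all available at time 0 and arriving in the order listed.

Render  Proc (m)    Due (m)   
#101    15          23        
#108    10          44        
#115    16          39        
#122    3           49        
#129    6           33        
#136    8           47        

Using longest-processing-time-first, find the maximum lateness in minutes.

22

LPT (decreasing processing time): #115 #101 #108 #136 #129 #122.
#115: 0→16, due 39, lateness -23
#101: 16→31, due 23, lateness 8
#108: 31→41, due 44, lateness -3
#136: 41→49, due 47, lateness 2
#129: 49→55, due 33, lateness 22
#122: 55→58, due 49, lateness 9
Maximum = 22.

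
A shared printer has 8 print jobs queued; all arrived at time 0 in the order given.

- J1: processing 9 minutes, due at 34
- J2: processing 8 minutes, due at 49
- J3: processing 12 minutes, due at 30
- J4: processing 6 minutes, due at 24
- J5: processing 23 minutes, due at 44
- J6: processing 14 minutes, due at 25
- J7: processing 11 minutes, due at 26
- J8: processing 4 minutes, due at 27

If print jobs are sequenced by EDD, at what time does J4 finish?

EDD (increasing due date): J4 J6 J7 J8 J3 J1 J5 J2.
J4: 0→6

6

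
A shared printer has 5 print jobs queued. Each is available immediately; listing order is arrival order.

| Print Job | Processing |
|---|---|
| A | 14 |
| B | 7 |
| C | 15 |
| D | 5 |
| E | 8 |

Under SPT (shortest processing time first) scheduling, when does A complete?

34

SPT (increasing processing time): D B E A C.
D: 0→5
B: 5→12
E: 12→20
A: 20→34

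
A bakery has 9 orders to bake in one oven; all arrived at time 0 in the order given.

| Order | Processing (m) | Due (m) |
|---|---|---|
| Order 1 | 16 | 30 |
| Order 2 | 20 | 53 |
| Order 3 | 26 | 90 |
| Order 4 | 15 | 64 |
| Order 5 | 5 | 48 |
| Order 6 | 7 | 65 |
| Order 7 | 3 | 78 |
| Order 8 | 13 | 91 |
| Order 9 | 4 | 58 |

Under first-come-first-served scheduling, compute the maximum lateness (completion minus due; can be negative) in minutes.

FIFO (arrival order): Order 1 Order 2 Order 3 Order 4 Order 5 Order 6 Order 7 Order 8 Order 9.
Order 1: 0→16, due 30, lateness -14
Order 2: 16→36, due 53, lateness -17
Order 3: 36→62, due 90, lateness -28
Order 4: 62→77, due 64, lateness 13
Order 5: 77→82, due 48, lateness 34
Order 6: 82→89, due 65, lateness 24
Order 7: 89→92, due 78, lateness 14
Order 8: 92→105, due 91, lateness 14
Order 9: 105→109, due 58, lateness 51
Maximum = 51.

51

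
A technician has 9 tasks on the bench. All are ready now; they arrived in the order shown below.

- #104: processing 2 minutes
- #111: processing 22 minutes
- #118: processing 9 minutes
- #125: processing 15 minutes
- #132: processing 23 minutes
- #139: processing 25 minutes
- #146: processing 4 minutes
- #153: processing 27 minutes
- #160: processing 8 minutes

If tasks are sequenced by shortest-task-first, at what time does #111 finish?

SPT (increasing processing time): #104 #146 #160 #118 #125 #111 #132 #139 #153.
#104: 0→2
#146: 2→6
#160: 6→14
#118: 14→23
#125: 23→38
#111: 38→60

60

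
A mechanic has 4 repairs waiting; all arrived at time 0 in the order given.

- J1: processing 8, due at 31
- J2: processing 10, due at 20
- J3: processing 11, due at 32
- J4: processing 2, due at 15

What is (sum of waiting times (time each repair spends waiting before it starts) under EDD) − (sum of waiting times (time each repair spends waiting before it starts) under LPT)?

-27

EDD (increasing due date): J4 J2 J1 J3.
J4: waits 0, runs 0→2
J2: waits 2, runs 2→12
J1: waits 12, runs 12→20
J3: waits 20, runs 20→31
Sum = 0+2+12+20 = 34.
LPT (decreasing processing time): J3 J2 J1 J4.
J3: waits 0, runs 0→11
J2: waits 11, runs 11→21
J1: waits 21, runs 21→29
J4: waits 29, runs 29→31
Sum = 0+11+21+29 = 61.
Difference = 34 − 61 = -27.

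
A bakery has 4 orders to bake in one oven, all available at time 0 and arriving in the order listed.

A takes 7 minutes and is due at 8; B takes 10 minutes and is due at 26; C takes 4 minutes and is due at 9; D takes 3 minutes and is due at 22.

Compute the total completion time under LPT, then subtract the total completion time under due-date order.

LPT (decreasing processing time): B A C D.
B: 0→10
A: 10→17
C: 17→21
D: 21→24
Sum = 10+17+21+24 = 72.
EDD (increasing due date): A C D B.
A: 0→7
C: 7→11
D: 11→14
B: 14→24
Sum = 7+11+14+24 = 56.
Difference = 72 − 56 = 16.

16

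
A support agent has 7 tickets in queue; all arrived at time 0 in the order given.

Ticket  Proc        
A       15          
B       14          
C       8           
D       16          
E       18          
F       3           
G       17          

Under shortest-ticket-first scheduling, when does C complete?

11

SPT (increasing processing time): F C B A D G E.
F: 0→3
C: 3→11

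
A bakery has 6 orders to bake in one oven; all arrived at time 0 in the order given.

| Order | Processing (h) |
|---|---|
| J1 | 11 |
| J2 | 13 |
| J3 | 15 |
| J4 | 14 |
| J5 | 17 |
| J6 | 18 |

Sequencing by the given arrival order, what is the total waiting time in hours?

FIFO (arrival order): J1 J2 J3 J4 J5 J6.
J1: waits 0, runs 0→11
J2: waits 11, runs 11→24
J3: waits 24, runs 24→39
J4: waits 39, runs 39→53
J5: waits 53, runs 53→70
J6: waits 70, runs 70→88
Sum = 0+11+24+39+53+70 = 197.

197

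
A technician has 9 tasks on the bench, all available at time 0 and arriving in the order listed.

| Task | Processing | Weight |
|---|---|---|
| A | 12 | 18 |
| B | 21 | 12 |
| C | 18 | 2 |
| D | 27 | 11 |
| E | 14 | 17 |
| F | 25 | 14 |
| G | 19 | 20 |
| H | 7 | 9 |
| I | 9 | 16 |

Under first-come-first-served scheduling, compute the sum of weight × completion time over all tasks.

11213

FIFO (arrival order): A B C D E F G H I.
A: finishes 12, weight 18, w·C = 216
B: finishes 33, weight 12, w·C = 396
C: finishes 51, weight 2, w·C = 102
D: finishes 78, weight 11, w·C = 858
E: finishes 92, weight 17, w·C = 1564
F: finishes 117, weight 14, w·C = 1638
G: finishes 136, weight 20, w·C = 2720
H: finishes 143, weight 9, w·C = 1287
I: finishes 152, weight 16, w·C = 2432
Sum = 216+396+102+858+1564+1638+2720+1287+2432 = 11213.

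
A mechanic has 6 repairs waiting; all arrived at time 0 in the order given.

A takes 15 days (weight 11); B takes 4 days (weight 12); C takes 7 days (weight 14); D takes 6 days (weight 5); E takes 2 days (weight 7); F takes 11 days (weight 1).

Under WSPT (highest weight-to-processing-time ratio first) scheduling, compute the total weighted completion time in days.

WSPT (decreasing weight/processing-time ratio): E B C D A F.
E: finishes 2, weight 7, w·C = 14
B: finishes 6, weight 12, w·C = 72
C: finishes 13, weight 14, w·C = 182
D: finishes 19, weight 5, w·C = 95
A: finishes 34, weight 11, w·C = 374
F: finishes 45, weight 1, w·C = 45
Sum = 14+72+182+95+374+45 = 782.

782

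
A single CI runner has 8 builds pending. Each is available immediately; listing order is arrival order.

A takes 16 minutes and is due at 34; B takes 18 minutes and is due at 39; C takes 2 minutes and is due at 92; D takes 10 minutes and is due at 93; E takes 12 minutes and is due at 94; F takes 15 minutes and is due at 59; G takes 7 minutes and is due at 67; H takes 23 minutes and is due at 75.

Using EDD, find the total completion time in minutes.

509

EDD (increasing due date): A B F G H C D E.
A: 0→16
B: 16→34
F: 34→49
G: 49→56
H: 56→79
C: 79→81
D: 81→91
E: 91→103
Sum = 16+34+49+56+79+81+91+103 = 509.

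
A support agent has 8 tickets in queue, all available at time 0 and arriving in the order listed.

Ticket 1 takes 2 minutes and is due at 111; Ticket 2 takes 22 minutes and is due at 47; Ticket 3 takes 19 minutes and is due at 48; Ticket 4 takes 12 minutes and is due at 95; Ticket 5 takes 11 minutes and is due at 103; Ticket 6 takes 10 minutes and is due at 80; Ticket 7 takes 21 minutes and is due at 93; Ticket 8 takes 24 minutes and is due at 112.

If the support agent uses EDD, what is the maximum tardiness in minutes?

EDD (increasing due date): Ticket 2 Ticket 3 Ticket 6 Ticket 7 Ticket 4 Ticket 5 Ticket 1 Ticket 8.
Ticket 2: 0→22, due 47, tardiness 0
Ticket 3: 22→41, due 48, tardiness 0
Ticket 6: 41→51, due 80, tardiness 0
Ticket 7: 51→72, due 93, tardiness 0
Ticket 4: 72→84, due 95, tardiness 0
Ticket 5: 84→95, due 103, tardiness 0
Ticket 1: 95→97, due 111, tardiness 0
Ticket 8: 97→121, due 112, tardiness 9
Maximum = 9.

9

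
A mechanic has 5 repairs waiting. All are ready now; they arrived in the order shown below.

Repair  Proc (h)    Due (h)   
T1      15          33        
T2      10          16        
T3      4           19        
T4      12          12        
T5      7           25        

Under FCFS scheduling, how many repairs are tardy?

FIFO (arrival order): T1 T2 T3 T4 T5.
T1: 0→15, due 33, tardiness 0
T2: 15→25, due 16, tardiness 9
T3: 25→29, due 19, tardiness 10
T4: 29→41, due 12, tardiness 29
T5: 41→48, due 25, tardiness 23
Late repairs: 4.

4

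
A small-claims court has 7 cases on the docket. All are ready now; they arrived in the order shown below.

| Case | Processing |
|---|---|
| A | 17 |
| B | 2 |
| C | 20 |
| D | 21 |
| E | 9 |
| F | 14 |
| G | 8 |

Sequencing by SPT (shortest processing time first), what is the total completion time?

SPT (increasing processing time): B G E F A C D.
B: 0→2
G: 2→10
E: 10→19
F: 19→33
A: 33→50
C: 50→70
D: 70→91
Sum = 2+10+19+33+50+70+91 = 275.

275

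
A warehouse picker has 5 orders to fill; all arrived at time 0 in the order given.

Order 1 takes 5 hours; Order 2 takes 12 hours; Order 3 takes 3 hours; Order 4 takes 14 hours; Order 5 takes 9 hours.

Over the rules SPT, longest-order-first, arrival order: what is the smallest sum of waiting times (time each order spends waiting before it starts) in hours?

57

SPT (increasing processing time): Order 3 Order 1 Order 5 Order 2 Order 4.
Order 3: waits 0, runs 0→3
Order 1: waits 3, runs 3→8
Order 5: waits 8, runs 8→17
Order 2: waits 17, runs 17→29
Order 4: waits 29, runs 29→43
Sum = 0+3+8+17+29 = 57.
LPT (decreasing processing time): Order 4 Order 2 Order 5 Order 1 Order 3.
Order 4: waits 0, runs 0→14
Order 2: waits 14, runs 14→26
Order 5: waits 26, runs 26→35
Order 1: waits 35, runs 35→40
Order 3: waits 40, runs 40→43
Sum = 0+14+26+35+40 = 115.
FIFO (arrival order): Order 1 Order 2 Order 3 Order 4 Order 5.
Order 1: waits 0, runs 0→5
Order 2: waits 5, runs 5→17
Order 3: waits 17, runs 17→20
Order 4: waits 20, runs 20→34
Order 5: waits 34, runs 34→43
Sum = 0+5+17+20+34 = 76.
SPT 57, LPT 115, FIFO 76 → minimum 57.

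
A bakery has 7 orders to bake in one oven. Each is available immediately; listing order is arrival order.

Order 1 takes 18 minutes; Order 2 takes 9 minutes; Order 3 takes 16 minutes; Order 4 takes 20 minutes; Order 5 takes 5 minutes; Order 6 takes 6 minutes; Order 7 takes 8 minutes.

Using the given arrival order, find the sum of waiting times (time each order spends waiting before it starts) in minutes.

293

FIFO (arrival order): Order 1 Order 2 Order 3 Order 4 Order 5 Order 6 Order 7.
Order 1: waits 0, runs 0→18
Order 2: waits 18, runs 18→27
Order 3: waits 27, runs 27→43
Order 4: waits 43, runs 43→63
Order 5: waits 63, runs 63→68
Order 6: waits 68, runs 68→74
Order 7: waits 74, runs 74→82
Sum = 0+18+27+43+63+68+74 = 293.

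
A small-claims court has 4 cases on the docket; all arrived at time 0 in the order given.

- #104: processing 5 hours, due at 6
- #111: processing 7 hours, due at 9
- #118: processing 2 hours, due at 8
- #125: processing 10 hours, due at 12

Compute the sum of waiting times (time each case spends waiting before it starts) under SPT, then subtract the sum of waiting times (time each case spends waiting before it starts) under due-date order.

-3

SPT (increasing processing time): #118 #104 #111 #125.
#118: waits 0, runs 0→2
#104: waits 2, runs 2→7
#111: waits 7, runs 7→14
#125: waits 14, runs 14→24
Sum = 0+2+7+14 = 23.
EDD (increasing due date): #104 #118 #111 #125.
#104: waits 0, runs 0→5
#118: waits 5, runs 5→7
#111: waits 7, runs 7→14
#125: waits 14, runs 14→24
Sum = 0+5+7+14 = 26.
Difference = 23 − 26 = -3.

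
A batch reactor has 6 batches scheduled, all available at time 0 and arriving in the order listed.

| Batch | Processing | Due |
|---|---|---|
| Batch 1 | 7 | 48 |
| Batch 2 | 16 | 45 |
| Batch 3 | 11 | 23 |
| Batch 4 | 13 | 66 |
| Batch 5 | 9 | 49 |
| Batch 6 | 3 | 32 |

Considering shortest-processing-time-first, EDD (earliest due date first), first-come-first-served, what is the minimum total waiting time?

SPT (increasing processing time): Batch 6 Batch 1 Batch 5 Batch 3 Batch 4 Batch 2.
Batch 6: waits 0, runs 0→3
Batch 1: waits 3, runs 3→10
Batch 5: waits 10, runs 10→19
Batch 3: waits 19, runs 19→30
Batch 4: waits 30, runs 30→43
Batch 2: waits 43, runs 43→59
Sum = 0+3+10+19+30+43 = 105.
EDD (increasing due date): Batch 3 Batch 6 Batch 2 Batch 1 Batch 5 Batch 4.
Batch 3: waits 0, runs 0→11
Batch 6: waits 11, runs 11→14
Batch 2: waits 14, runs 14→30
Batch 1: waits 30, runs 30→37
Batch 5: waits 37, runs 37→46
Batch 4: waits 46, runs 46→59
Sum = 0+11+14+30+37+46 = 138.
FIFO (arrival order): Batch 1 Batch 2 Batch 3 Batch 4 Batch 5 Batch 6.
Batch 1: waits 0, runs 0→7
Batch 2: waits 7, runs 7→23
Batch 3: waits 23, runs 23→34
Batch 4: waits 34, runs 34→47
Batch 5: waits 47, runs 47→56
Batch 6: waits 56, runs 56→59
Sum = 0+7+23+34+47+56 = 167.
SPT 105, EDD 138, FIFO 167 → minimum 105.

105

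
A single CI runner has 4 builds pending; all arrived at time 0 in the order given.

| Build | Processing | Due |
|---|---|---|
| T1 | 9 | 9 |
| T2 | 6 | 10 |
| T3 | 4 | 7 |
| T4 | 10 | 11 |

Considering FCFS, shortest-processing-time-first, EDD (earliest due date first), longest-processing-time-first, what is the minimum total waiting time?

FIFO (arrival order): T1 T2 T3 T4.
T1: waits 0, runs 0→9
T2: waits 9, runs 9→15
T3: waits 15, runs 15→19
T4: waits 19, runs 19→29
Sum = 0+9+15+19 = 43.
SPT (increasing processing time): T3 T2 T1 T4.
T3: waits 0, runs 0→4
T2: waits 4, runs 4→10
T1: waits 10, runs 10→19
T4: waits 19, runs 19→29
Sum = 0+4+10+19 = 33.
EDD (increasing due date): T3 T1 T2 T4.
T3: waits 0, runs 0→4
T1: waits 4, runs 4→13
T2: waits 13, runs 13→19
T4: waits 19, runs 19→29
Sum = 0+4+13+19 = 36.
LPT (decreasing processing time): T4 T1 T2 T3.
T4: waits 0, runs 0→10
T1: waits 10, runs 10→19
T2: waits 19, runs 19→25
T3: waits 25, runs 25→29
Sum = 0+10+19+25 = 54.
FIFO 43, SPT 33, EDD 36, LPT 54 → minimum 33.

33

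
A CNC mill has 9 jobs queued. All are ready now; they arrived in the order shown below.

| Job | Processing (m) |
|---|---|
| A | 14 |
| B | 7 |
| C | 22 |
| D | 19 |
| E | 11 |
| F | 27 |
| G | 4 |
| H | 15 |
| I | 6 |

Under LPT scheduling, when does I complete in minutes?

LPT (decreasing processing time): F C D H A E B I G.
F: 0→27
C: 27→49
D: 49→68
H: 68→83
A: 83→97
E: 97→108
B: 108→115
I: 115→121

121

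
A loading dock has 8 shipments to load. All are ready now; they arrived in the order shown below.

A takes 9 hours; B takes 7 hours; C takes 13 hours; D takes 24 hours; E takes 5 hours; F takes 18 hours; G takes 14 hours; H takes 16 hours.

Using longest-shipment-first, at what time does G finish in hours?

LPT (decreasing processing time): D F H G C A B E.
D: 0→24
F: 24→42
H: 42→58
G: 58→72

72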